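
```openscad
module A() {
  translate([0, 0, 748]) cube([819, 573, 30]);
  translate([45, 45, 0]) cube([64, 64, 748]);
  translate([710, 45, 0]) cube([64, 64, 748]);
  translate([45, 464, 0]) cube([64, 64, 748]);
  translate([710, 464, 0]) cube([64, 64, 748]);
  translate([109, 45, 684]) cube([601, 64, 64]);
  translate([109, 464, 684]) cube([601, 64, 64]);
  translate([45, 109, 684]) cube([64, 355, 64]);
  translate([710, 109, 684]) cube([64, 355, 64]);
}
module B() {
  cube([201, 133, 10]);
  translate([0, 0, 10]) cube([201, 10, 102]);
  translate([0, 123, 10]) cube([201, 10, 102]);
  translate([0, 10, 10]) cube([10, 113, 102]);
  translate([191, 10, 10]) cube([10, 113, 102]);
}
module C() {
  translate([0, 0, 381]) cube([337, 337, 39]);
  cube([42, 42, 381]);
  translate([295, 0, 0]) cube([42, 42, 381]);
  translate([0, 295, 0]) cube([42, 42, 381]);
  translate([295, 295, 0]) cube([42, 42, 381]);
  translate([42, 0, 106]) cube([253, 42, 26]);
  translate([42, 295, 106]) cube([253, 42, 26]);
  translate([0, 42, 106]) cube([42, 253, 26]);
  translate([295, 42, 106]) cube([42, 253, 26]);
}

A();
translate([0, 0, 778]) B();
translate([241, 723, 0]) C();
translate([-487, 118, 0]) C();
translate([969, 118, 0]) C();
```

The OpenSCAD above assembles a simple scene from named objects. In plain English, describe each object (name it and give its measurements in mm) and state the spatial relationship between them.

A is a rectangular dining table. The top is 819×573×30 mm with its upper surface at z = 778 mm. It stands on four 64×64 mm square legs, each inset 45 mm from the nearest pair of top edges, running from the floor to the underside of the top. Four apron rails, 64 mm thick and 64 mm tall, run between adjacent legs with their top edges flush with the underside of the top and their outer faces flush with the legs' outer faces.

B is an open storage box with external size 201×133×112 mm and wall thickness 10 mm (the base is also 10 mm thick). The base covers the whole footprint; the four walls stand on the base, with the y-facing walls full-width and the x-facing walls fitting between their inner faces.

C is a four-legged stool. The seat is 337×337 mm, 39 mm thick, top at z = 420 mm. It stands on four square legs, each 42×42 mm in cross-section, from z = 0 to the seat underside, each flush with a corner of the seat. Four stretchers, 42 mm wide and 26 mm tall, connect adjacent legs with their undersides at z = 106 mm, each running between the inner faces of the legs it joins and aligned with the legs' outer faces on the other axis.

The open box is on top of the table. Three stools sit around the table at the +y, −x, +x sides.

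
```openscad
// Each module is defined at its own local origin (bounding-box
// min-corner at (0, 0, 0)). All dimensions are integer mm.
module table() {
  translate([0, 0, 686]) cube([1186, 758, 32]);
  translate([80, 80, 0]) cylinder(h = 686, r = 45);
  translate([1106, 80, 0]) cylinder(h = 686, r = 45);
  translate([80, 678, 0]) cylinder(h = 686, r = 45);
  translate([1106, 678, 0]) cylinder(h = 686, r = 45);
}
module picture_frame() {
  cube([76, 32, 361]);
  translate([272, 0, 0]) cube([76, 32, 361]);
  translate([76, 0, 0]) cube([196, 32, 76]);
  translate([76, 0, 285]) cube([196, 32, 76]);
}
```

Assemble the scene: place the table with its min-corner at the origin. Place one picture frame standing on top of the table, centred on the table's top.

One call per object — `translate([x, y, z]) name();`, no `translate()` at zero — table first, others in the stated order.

table();
translate([419, 363, 718]) picture_frame();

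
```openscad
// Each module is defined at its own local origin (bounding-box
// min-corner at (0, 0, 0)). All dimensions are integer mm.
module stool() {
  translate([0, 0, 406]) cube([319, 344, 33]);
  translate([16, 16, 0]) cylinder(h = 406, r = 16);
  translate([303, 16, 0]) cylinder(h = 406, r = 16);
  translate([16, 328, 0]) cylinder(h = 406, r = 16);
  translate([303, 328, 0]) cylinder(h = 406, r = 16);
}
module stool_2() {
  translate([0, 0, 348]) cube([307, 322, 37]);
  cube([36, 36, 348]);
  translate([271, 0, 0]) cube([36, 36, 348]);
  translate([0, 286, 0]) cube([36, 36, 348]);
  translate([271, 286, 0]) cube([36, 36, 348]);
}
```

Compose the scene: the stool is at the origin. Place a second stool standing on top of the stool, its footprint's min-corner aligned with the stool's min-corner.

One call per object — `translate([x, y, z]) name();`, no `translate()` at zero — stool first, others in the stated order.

stool();
translate([0, 0, 439]) stool_2();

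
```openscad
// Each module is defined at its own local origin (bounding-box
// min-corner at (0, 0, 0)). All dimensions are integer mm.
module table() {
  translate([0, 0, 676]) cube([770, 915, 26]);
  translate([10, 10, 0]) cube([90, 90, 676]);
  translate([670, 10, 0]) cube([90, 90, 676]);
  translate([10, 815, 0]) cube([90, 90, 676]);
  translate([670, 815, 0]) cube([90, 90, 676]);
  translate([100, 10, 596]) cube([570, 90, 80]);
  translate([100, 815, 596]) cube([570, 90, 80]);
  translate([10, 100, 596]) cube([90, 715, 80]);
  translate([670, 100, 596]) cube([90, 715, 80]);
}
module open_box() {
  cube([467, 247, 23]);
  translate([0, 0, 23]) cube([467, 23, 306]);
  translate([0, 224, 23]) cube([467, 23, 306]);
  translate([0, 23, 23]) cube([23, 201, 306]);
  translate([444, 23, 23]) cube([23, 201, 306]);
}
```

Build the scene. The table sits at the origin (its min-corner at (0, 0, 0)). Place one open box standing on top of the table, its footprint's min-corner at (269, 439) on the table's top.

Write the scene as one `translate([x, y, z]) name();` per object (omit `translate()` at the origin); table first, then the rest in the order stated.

table();
translate([269, 439, 702]) open_box();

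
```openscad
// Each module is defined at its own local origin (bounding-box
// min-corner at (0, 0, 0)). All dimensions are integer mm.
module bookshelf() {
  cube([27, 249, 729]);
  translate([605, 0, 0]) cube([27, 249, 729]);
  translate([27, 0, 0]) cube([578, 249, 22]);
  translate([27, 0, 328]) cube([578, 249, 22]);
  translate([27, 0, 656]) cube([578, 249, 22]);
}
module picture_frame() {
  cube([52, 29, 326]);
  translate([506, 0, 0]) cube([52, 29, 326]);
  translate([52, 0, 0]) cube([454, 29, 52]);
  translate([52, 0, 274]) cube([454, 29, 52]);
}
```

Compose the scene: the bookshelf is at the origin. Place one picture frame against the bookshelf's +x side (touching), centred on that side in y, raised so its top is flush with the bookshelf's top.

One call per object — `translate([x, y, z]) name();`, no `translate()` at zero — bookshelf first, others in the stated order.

bookshelf();
translate([632, 110, 403]) picture_frame();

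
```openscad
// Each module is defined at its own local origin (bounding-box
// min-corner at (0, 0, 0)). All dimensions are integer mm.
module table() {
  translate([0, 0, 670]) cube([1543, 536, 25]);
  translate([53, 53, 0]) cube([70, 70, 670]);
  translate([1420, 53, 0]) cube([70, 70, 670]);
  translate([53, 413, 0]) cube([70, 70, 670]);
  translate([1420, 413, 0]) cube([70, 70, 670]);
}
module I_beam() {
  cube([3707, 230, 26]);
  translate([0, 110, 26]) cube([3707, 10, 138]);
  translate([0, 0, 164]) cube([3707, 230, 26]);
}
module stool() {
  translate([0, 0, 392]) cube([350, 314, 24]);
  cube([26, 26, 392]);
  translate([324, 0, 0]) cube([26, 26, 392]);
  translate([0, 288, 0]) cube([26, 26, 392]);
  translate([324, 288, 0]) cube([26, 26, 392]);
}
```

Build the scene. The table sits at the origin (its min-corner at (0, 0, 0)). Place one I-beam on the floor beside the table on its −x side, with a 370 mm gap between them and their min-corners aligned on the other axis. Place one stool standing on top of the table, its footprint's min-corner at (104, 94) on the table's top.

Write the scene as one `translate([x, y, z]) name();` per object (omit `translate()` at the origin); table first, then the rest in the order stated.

table();
translate([-4077, 0, 0]) I_beam();
translate([104, 94, 695]) stool();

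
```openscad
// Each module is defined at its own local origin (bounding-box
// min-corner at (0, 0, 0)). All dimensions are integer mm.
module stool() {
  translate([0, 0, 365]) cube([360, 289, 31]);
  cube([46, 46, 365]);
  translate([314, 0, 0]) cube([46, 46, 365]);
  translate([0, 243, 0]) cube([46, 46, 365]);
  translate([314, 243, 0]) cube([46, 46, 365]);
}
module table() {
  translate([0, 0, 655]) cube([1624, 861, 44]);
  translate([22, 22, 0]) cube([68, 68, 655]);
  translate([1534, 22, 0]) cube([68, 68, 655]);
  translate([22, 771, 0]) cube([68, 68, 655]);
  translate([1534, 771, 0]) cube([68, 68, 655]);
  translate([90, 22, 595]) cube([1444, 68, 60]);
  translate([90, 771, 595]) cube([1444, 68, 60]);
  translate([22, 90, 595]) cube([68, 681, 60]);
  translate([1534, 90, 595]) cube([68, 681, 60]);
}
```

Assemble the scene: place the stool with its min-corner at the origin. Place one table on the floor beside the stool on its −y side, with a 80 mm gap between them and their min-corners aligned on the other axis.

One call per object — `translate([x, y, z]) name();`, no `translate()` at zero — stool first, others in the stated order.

stool();
translate([0, -941, 0]) table();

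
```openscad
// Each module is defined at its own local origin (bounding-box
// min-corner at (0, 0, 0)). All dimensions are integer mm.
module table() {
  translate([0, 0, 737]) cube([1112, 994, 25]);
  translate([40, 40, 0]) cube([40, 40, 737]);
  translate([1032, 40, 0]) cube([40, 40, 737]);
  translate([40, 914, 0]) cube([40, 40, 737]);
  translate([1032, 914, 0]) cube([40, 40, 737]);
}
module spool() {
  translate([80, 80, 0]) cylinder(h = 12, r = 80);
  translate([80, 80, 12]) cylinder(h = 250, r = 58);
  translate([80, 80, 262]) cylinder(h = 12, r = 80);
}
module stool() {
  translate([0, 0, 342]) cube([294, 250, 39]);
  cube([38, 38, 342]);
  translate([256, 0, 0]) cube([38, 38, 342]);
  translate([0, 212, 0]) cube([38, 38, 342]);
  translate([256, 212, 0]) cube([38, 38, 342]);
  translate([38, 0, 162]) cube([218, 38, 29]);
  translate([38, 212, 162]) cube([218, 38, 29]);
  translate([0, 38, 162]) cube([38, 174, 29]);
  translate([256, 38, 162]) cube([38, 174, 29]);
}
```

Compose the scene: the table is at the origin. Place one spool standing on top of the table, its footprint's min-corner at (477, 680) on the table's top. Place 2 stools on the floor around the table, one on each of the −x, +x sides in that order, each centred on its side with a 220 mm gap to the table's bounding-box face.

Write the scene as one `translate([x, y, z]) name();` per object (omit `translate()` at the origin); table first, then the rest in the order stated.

table();
translate([477, 680, 762]) spool();
translate([-514, 372, 0]) stool();
translate([1332, 372, 0]) stool();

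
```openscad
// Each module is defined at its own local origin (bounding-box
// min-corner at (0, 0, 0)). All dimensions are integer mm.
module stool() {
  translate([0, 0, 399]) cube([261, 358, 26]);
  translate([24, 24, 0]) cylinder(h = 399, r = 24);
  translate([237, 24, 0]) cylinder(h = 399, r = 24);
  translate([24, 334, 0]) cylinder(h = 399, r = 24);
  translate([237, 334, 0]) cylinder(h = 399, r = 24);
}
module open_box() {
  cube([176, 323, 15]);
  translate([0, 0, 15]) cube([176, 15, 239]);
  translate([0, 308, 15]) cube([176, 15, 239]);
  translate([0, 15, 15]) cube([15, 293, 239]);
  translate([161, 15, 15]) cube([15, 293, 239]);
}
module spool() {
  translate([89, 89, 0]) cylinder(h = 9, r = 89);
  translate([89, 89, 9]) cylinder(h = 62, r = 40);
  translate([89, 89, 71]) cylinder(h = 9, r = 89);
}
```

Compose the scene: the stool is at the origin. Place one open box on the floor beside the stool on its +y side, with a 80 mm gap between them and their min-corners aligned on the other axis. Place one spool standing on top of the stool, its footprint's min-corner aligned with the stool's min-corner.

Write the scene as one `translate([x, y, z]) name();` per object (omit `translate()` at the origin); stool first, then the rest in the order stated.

stool();
translate([0, 438, 0]) open_box();
translate([0, 0, 425]) spool();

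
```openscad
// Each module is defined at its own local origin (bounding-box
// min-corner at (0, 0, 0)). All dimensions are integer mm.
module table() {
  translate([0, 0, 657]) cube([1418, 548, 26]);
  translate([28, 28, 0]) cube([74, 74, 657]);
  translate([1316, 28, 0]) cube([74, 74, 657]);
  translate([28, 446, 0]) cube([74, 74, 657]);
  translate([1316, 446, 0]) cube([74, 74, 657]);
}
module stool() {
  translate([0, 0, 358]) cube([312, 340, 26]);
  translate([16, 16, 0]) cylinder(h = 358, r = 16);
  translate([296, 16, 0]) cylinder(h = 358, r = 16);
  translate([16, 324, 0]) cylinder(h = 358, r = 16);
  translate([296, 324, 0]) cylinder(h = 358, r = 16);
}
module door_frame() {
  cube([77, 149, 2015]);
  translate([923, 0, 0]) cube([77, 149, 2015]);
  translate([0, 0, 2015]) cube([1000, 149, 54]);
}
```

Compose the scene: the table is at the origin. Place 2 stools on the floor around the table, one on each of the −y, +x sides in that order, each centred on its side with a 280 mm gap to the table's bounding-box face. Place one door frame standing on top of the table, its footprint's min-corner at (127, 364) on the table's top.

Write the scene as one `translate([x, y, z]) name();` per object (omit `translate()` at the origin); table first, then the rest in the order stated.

table();
translate([553, -620, 0]) stool();
translate([1698, 104, 0]) stool();
translate([127, 364, 683]) door_frame();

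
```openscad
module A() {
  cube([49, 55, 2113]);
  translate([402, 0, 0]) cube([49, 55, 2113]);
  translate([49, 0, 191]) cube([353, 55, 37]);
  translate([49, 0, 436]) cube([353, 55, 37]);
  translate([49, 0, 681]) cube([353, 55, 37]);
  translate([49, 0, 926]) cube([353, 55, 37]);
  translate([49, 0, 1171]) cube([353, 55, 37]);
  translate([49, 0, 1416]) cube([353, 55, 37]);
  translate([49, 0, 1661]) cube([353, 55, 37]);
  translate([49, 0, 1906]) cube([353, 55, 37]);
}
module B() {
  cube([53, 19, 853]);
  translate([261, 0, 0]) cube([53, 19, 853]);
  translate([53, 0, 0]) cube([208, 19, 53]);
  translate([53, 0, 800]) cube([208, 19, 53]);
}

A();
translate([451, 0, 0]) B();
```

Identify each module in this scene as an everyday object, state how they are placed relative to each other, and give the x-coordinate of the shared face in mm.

The ladder's +x face and the picture frame's −x face are both at x = 451 mm.

A is a ladder. B is a picture frame. The picture frame is against the ladder's +x side, with their −y faces flush. The x-coordinate of the shared face is 451 mm.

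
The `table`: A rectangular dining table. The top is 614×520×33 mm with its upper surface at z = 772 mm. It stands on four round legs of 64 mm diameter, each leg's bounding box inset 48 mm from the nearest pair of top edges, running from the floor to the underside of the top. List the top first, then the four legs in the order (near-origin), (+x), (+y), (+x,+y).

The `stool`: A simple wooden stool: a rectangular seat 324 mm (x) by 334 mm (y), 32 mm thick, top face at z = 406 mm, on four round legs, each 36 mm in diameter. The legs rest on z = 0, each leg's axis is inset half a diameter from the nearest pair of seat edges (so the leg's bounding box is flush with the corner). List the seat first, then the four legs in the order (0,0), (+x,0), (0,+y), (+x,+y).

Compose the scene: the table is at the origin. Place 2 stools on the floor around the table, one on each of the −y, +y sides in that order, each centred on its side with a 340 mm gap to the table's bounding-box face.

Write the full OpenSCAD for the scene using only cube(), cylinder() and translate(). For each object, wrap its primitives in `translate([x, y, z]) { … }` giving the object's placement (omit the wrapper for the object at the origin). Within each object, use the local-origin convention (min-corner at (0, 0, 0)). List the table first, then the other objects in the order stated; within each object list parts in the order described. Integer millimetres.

translate([0, 0, 739]) cube([614, 520, 33]);
translate([80, 80, 0]) cylinder(h = 739, r = 32);
translate([534, 80, 0]) cylinder(h = 739, r = 32);
translate([80, 440, 0]) cylinder(h = 739, r = 32);
translate([534, 440, 0]) cylinder(h = 739, r = 32);
translate([145, -674, 0]) {
  translate([0, 0, 374]) cube([324, 334, 32]);
  translate([18, 18, 0]) cylinder(h = 374, r = 18);
  translate([306, 18, 0]) cylinder(h = 374, r = 18);
  translate([18, 316, 0]) cylinder(h = 374, r = 18);
  translate([306, 316, 0]) cylinder(h = 374, r = 18);
}
translate([145, 860, 0]) {
  translate([0, 0, 374]) cube([324, 334, 32]);
  translate([18, 18, 0]) cylinder(h = 374, r = 18);
  translate([306, 18, 0]) cylinder(h = 374, r = 18);
  translate([18, 316, 0]) cylinder(h = 374, r = 18);
  translate([306, 316, 0]) cylinder(h = 374, r = 18);
}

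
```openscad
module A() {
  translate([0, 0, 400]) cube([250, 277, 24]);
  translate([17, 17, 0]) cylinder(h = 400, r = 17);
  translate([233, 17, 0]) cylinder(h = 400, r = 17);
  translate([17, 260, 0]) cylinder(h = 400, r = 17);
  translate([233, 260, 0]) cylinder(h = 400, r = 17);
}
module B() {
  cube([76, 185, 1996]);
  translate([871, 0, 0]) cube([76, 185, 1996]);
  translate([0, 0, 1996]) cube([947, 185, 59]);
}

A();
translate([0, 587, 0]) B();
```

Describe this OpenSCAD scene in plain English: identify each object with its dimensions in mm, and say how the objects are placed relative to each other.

A is a four-legged stool. The seat is 250×277 mm, 24 mm thick, top at z = 424 mm. It stands on four round legs, each 34 mm in diameter, from z = 0 to the seat underside, each leg's axis is inset half a diameter from the nearest pair of seat edges (so the leg's bounding box is flush with the corner).

B is a rectangular door frame: two vertical jambs of 76×185 mm section, 1996 mm tall, with a clear opening 795 mm wide between their inner faces. A header 59 mm tall and 185 mm deep lies on top of the jambs and spans the full outside width.

The door frame is on the floor beside the stool on its +y side.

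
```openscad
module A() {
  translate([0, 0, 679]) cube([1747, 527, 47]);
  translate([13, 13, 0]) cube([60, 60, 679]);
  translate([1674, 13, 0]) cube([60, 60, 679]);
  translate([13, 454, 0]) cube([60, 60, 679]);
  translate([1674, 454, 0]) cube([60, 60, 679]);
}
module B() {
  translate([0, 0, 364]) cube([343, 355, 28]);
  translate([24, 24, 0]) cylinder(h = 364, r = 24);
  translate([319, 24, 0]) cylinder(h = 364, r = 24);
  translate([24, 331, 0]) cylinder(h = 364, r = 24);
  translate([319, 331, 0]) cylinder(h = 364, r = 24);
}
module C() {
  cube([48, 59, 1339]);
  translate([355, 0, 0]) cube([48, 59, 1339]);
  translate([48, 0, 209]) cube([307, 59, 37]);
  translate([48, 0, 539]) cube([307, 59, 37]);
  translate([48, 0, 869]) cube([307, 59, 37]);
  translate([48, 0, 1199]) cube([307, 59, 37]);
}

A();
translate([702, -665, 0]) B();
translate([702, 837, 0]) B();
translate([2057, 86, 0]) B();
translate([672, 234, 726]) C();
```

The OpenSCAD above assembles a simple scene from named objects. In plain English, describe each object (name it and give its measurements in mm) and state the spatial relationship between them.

A is a table: top 1747 mm (x) × 527 mm (y), 47 mm thick, upper face at z = 726 mm, on four 60×60 mm square legs, each inset 13 mm from the nearest pair of top edges, running from z = 0 to the bottom of the top.

B is a simple wooden stool: a rectangular seat 343 mm (x) by 355 mm (y), 28 mm thick, top face at z = 392 mm, on four round legs, each 48 mm in diameter. The legs rest on z = 0, each leg's axis is inset half a diameter from the nearest pair of seat edges (so the leg's bounding box is flush with the corner).

C is a straight ladder. Two 48×59 mm vertical rails, 1339 mm tall, stand 403 mm apart (outside-to-outside) with their front faces coplanar on the −y side. 4 rungs, each 59 mm deep and 37 mm tall, span between the inner faces of the rails, front faces flush with the rails. The lowest rung's underside is at z = 209 mm and rungs are spaced 330 mm apart (underside to underside).

Three stools sit around the table at the −y, +y, +x sides. The ladder is on top of the table, centred.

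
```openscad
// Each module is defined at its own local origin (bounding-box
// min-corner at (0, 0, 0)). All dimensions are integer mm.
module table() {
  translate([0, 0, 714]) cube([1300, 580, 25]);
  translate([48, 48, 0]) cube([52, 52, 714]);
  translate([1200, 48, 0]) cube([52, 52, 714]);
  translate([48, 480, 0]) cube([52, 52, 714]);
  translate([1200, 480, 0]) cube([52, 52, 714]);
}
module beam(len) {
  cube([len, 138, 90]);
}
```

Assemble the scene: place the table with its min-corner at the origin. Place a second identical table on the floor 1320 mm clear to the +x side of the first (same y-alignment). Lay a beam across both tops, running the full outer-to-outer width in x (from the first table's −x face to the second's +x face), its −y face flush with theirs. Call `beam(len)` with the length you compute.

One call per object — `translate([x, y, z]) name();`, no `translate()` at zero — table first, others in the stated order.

table();
translate([2620, 0, 0]) table();
translate([0, 0, 739]) beam(3920);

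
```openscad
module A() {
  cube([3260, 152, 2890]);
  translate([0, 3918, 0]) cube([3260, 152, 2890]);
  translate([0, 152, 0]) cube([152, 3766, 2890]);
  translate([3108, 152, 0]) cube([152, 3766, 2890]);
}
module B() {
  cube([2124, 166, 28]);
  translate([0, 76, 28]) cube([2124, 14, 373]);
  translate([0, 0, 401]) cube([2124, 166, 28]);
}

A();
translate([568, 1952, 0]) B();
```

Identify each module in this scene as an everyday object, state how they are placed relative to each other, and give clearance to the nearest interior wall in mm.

Clearances: x = 416, y = 1800; minimum 416 mm.

A is a house frame. B is an I-beam. The I-beam sits inside the house frame, centred. The clearance to the nearest interior wall is 416 mm.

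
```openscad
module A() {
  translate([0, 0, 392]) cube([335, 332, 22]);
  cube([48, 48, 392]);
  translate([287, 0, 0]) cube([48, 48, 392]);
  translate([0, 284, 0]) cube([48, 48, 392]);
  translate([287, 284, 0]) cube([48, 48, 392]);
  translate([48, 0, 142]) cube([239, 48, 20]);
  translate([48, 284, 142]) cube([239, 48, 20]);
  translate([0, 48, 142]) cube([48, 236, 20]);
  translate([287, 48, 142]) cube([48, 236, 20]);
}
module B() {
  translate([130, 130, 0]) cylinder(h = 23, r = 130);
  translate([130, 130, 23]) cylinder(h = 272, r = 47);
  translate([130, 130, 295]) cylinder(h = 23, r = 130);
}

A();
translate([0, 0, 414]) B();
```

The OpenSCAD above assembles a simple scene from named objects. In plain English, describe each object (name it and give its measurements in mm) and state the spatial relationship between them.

A is a simple wooden stool: a rectangular seat 335 mm (x) by 332 mm (y), 22 mm thick, top face at z = 414 mm, on four square legs, each 48×48 mm in cross-section. The legs rest on z = 0, each flush with a corner of the seat. Four stretchers, 48 mm wide and 20 mm tall, connect adjacent legs with their undersides at z = 142 mm, each running between the inner faces of the legs it joins and aligned with the legs' outer faces on the other axis.

B is a spool: two coaxial disc flanges of radius 130 mm and thickness 23 mm, joined by a core cylinder of radius 47 mm and height 272 mm. The lower flange rests on z = 0 and the three cylinders share a vertical axis.

The spool is on top of the stool.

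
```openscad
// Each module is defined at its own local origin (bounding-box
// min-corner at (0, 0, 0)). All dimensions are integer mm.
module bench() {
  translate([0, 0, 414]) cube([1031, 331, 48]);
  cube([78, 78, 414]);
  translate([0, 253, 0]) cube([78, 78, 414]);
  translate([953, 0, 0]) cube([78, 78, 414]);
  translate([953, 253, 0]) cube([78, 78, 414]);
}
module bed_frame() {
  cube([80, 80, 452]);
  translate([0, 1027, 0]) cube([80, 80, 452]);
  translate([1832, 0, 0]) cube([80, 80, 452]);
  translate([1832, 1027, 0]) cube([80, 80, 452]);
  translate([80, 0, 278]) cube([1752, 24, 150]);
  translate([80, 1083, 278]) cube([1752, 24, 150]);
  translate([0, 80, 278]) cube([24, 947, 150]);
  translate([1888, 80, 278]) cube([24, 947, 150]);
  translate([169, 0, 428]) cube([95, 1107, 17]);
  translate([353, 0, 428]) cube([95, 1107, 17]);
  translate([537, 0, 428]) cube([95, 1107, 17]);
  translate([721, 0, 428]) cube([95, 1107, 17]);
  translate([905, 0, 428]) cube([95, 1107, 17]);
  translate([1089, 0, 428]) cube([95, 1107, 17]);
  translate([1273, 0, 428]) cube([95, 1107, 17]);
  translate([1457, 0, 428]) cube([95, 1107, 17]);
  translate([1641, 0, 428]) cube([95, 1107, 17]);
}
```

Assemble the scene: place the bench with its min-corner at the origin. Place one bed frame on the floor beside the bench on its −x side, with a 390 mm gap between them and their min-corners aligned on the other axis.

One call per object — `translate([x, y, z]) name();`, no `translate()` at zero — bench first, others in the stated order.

bench();
translate([-2302, 0, 0]) bed_frame();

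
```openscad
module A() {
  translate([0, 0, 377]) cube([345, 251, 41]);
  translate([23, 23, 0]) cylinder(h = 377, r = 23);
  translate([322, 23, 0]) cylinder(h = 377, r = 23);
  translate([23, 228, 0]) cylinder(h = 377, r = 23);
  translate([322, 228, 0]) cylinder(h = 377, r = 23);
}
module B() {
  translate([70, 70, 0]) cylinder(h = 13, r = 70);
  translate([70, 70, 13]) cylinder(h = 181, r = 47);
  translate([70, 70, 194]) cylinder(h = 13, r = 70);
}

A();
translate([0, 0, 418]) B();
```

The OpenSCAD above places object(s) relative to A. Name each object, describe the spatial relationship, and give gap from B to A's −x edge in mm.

The spool's min-x is at 0; the stool's min-x is 0; gap = 0 mm.

A is a stool. B is a spool. The spool is on top of the stool. The gap from the spool to the stool's −x edge is 0 mm.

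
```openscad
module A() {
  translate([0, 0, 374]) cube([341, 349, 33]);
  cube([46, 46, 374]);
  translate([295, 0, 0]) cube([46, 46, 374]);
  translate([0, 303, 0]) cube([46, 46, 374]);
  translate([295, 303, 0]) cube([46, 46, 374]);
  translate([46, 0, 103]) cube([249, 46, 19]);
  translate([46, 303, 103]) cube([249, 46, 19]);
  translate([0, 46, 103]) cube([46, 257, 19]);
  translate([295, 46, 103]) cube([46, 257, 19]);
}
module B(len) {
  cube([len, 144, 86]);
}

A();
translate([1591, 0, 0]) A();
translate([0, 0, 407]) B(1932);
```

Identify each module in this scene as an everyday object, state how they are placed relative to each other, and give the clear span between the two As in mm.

A is a stool. B is a beam. A beam spans the tops of two stools. The clear span between the two stools is 1250 mm.

Second stool starts at x = 1591; first ends at x = 341; clear span = 1591 − 341 = 1250 mm.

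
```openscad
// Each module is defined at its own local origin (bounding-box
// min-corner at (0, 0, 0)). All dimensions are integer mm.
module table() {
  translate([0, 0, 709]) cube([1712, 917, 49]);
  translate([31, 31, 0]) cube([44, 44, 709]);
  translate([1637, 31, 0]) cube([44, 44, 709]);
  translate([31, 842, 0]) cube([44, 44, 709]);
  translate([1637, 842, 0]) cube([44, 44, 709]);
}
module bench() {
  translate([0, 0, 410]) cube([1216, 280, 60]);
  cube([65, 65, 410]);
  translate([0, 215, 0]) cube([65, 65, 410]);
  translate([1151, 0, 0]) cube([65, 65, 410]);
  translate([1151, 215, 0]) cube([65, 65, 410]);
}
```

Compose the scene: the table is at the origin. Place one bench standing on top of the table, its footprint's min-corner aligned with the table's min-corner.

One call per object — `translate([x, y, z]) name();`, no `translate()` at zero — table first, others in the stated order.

table();
translate([0, 0, 758]) bench();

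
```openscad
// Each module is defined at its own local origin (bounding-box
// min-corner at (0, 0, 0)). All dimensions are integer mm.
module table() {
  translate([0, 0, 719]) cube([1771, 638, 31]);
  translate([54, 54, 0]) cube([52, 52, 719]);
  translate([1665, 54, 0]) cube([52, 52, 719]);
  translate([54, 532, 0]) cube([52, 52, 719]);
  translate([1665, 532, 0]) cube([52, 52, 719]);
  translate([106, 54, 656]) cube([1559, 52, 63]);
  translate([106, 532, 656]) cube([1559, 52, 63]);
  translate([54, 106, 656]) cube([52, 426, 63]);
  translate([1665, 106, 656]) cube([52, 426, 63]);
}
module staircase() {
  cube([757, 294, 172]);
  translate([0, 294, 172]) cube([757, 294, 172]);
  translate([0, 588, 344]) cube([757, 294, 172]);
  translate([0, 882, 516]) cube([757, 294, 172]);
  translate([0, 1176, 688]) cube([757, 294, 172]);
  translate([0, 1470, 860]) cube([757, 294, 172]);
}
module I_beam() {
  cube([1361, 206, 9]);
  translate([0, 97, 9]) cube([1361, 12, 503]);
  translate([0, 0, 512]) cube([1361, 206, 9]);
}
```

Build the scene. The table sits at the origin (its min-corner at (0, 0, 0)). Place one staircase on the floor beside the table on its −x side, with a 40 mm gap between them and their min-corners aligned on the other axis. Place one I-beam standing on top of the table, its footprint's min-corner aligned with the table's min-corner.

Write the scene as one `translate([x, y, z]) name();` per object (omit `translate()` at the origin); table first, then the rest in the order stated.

table();
translate([-797, 0, 0]) staircase();
translate([0, 0, 750]) I_beam();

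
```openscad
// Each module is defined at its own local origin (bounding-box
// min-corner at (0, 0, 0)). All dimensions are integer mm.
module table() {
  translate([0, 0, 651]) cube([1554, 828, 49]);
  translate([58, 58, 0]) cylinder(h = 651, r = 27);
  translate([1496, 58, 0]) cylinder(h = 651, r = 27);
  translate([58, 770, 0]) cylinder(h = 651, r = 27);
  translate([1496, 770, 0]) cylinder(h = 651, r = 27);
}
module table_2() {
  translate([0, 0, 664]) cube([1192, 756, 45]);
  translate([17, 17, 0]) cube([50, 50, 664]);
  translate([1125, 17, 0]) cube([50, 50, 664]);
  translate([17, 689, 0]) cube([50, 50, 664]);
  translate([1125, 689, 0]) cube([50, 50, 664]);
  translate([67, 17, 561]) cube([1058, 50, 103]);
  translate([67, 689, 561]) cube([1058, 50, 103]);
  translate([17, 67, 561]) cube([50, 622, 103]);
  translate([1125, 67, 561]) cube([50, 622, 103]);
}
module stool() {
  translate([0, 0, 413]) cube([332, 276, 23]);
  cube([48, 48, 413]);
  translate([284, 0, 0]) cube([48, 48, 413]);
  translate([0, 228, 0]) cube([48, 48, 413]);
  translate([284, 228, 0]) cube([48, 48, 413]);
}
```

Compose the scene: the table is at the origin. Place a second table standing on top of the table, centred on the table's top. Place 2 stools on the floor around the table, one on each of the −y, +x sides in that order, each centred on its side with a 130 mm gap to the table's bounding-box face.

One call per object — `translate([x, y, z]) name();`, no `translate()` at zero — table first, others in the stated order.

table();
translate([181, 36, 700]) table_2();
translate([611, -406, 0]) stool();
translate([1684, 276, 0]) stool();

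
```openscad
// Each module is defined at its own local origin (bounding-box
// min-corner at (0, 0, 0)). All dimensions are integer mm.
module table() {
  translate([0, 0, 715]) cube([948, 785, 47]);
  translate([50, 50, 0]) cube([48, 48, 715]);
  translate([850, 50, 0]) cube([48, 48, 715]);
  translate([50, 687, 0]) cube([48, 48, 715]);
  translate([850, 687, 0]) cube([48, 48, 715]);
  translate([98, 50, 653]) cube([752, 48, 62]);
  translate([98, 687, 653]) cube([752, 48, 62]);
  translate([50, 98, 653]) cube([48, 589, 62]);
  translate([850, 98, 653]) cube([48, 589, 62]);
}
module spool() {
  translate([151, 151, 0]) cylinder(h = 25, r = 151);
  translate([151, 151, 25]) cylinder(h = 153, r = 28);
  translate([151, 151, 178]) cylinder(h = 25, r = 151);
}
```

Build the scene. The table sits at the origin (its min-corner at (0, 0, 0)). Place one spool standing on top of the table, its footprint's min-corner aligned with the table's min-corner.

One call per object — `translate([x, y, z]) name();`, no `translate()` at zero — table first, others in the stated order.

table();
translate([0, 0, 762]) spool();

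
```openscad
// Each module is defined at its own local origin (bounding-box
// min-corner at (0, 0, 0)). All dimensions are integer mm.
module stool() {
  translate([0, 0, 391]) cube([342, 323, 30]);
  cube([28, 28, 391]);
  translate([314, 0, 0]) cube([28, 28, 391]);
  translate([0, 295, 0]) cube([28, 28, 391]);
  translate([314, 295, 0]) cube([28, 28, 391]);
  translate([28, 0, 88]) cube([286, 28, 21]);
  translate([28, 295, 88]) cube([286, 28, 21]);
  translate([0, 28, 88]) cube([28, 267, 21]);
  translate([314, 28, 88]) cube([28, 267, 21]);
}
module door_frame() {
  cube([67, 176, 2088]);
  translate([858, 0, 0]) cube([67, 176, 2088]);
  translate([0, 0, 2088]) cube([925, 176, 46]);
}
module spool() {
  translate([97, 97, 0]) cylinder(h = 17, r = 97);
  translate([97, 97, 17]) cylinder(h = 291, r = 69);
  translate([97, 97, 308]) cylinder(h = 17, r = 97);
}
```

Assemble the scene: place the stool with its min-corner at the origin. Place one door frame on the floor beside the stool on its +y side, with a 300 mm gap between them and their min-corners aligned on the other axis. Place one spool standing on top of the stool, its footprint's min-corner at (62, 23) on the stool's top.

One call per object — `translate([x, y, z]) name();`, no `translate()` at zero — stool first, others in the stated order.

stool();
translate([0, 623, 0]) door_frame();
translate([62, 23, 421]) spool();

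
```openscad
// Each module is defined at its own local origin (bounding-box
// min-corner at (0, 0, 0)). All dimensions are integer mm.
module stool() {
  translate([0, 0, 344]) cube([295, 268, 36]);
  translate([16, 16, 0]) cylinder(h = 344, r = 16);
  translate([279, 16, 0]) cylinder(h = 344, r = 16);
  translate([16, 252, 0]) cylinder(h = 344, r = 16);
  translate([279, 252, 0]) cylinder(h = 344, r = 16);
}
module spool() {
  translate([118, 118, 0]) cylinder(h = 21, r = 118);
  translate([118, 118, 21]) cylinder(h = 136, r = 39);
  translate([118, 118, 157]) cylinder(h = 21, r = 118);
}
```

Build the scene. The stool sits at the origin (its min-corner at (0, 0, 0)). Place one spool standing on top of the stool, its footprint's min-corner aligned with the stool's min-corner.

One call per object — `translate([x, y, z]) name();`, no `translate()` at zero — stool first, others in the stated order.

stool();
translate([0, 0, 380]) spool();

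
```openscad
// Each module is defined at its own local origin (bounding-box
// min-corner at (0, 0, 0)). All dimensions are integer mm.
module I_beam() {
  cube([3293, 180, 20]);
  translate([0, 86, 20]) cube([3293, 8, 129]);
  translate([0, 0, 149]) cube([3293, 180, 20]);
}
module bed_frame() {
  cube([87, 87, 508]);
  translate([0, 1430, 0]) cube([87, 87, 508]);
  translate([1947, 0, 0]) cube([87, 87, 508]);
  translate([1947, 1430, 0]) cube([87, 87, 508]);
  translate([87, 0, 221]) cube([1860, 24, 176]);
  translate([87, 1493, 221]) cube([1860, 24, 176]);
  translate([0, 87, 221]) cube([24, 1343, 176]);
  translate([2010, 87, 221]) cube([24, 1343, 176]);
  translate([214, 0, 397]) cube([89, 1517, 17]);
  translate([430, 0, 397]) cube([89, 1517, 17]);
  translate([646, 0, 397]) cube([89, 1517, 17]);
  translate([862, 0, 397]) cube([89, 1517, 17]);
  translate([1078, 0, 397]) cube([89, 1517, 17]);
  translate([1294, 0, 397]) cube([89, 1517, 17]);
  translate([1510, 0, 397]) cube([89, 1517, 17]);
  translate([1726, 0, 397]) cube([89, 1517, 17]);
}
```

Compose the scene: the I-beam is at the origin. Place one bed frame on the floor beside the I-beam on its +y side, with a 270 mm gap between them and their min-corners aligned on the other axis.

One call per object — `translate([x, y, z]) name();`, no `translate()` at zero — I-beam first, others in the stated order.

I_beam();
translate([0, 450, 0]) bed_frame();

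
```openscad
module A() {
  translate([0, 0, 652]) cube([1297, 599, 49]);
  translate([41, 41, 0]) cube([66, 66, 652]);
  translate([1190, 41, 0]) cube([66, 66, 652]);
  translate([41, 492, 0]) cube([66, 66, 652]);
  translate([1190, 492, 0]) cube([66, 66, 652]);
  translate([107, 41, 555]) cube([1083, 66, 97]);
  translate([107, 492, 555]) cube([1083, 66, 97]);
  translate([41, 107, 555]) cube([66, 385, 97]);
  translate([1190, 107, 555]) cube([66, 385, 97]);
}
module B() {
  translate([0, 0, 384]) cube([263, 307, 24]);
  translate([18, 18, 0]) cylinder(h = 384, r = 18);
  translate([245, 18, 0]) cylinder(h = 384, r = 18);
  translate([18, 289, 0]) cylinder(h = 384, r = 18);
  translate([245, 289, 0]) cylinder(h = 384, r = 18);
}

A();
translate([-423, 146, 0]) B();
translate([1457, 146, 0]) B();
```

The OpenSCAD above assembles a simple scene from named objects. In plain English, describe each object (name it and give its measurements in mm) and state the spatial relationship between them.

A is a table: top 1297 mm (x) × 599 mm (y), 49 mm thick, upper face at z = 701 mm, on four 66×66 mm square legs, each inset 41 mm from the nearest pair of top edges, running from z = 0 to the bottom of the top. Four apron rails, 66 mm thick and 97 mm tall, run between adjacent legs with their top edges flush with the underside of the top and their outer faces flush with the legs' outer faces.

B is a four-legged stool. The seat is 263×307 mm, 24 mm thick, top at z = 408 mm. It stands on four round legs, each 36 mm in diameter, from z = 0 to the seat underside, each leg's axis is inset half a diameter from the nearest pair of seat edges (so the leg's bounding box is flush with the corner).

Two stools sit around the table at the −x, +x sides.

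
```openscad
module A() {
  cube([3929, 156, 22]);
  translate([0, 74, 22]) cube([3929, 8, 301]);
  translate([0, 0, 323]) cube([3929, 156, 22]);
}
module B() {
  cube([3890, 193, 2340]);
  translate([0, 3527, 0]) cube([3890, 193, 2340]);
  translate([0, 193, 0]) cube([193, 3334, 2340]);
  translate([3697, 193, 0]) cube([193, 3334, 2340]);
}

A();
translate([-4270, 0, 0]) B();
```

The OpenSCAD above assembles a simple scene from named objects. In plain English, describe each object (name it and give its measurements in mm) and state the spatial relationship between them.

A is an I-beam lying along x, 3929 mm long. Overall section height 345 mm. Two flanges 156 mm wide (y) and 22 mm thick, one on the floor and one at the top; a web 8 mm thick runs between them, centred on the flange width.

B is the wall frame of a small rectangular building: four walls, each 2340 mm tall and 193 mm thick, enclosing a footprint 3890 mm (x) by 3720 mm (y) outside-to-outside, with no floor or roof. The front and back walls (the −y and +y sides) span the full width; the two side walls fit between them.

The house frame is on the floor beside the I-beam on its −x side.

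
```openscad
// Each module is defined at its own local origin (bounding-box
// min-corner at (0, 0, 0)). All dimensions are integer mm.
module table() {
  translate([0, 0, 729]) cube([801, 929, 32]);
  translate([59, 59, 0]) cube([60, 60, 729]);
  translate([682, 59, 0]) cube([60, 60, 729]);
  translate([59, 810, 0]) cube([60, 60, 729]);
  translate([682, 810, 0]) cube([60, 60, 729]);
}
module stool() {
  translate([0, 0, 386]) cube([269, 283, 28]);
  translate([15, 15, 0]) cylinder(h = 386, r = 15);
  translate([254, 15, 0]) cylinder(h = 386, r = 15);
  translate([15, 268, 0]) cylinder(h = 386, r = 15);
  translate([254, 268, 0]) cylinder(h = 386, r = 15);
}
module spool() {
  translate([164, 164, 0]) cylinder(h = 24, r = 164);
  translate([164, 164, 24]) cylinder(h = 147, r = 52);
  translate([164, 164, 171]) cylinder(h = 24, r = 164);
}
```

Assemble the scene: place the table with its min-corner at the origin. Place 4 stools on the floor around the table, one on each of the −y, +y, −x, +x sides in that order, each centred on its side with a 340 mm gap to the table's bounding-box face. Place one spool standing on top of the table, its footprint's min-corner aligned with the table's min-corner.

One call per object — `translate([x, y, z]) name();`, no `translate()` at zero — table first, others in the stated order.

table();
translate([266, -623, 0]) stool();
translate([266, 1269, 0]) stool();
translate([-609, 323, 0]) stool();
translate([1141, 323, 0]) stool();
translate([0, 0, 761]) spool();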